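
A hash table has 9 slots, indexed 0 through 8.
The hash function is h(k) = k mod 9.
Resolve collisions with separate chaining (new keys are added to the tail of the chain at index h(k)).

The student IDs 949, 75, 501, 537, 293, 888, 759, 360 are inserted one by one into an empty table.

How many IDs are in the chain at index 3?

Insert 949: h=4, bucket 4 empty -> new chain.
Insert 75: h=3, bucket 3 empty -> new chain.
Insert 501: h=6, bucket 6 empty -> new chain.
Insert 537: h=6, bucket 6 nonempty -> append to chain.
Insert 293: h=5, bucket 5 empty -> new chain.
Insert 888: h=6, bucket 6 nonempty -> append to chain.
Insert 759: h=3, bucket 3 nonempty -> append to chain.
Insert 360: h=0, bucket 0 empty -> new chain.
Final buckets:
0: 360
1: -
2: -
3: 75 -> 759
4: 949
5: 293
6: 501 -> 537 -> 888
7: -
8: -

2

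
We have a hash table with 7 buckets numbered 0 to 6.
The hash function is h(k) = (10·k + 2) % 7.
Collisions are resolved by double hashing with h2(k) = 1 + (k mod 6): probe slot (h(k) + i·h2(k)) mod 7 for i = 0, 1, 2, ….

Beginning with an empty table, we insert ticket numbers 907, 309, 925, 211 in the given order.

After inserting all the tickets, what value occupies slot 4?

Insert 907: h=0, slot 0 empty → index 0.
Insert 309: h=5, slot 5 empty → index 5.
Insert 925: h=5, h2=2, slots 5,0 occupied → index 2.
Insert 211: h=5, h2=2, slots 5,0,2 occupied → index 4.
Table: [907, —, 925, —, 211, 309, —]

211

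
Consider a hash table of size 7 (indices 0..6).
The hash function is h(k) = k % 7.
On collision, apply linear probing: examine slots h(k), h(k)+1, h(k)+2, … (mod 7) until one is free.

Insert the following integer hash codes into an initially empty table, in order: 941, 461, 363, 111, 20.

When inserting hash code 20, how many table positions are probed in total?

941 hashes to 3; slot 3 is free => place at 3.
461 hashes to 6; slot 6 is free => place at 6.
363 hashes to 6; 6 taken => place at 0.
111 hashes to 6; 6,0 taken => place at 1.
20 hashes to 6; 6,0,1 taken => place at 2.
Table: [363, 111, 20, 941, —, —, 461]

4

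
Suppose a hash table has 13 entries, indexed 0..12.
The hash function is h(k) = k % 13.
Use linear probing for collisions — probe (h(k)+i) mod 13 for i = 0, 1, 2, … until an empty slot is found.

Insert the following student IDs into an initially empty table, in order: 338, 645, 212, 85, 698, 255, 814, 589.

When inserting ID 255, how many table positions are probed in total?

3

338: h=0 → slot 0
645: h=8 → slot 8
212: h=4 → slot 4
85: h=7 → slot 7
698: h=9 → slot 9
255: h=8, probe 8,9,10 → slot 10
814: h=8, probe 8,9,10,11 → slot 11
589: h=4, probe 4,5 → slot 5
Table: [338, ∅, ∅, ∅, 212, 589, ∅, 85, 645, 698, 255, 814, ∅]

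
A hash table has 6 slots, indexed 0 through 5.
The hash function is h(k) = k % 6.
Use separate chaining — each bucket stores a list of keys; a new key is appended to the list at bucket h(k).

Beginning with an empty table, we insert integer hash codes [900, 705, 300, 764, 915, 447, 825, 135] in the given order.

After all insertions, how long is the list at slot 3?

5

Insert 900: h=0, bucket 0 empty -> new chain.
Insert 705: h=3, bucket 3 empty -> new chain.
Insert 300: h=0, bucket 0 nonempty -> append to chain.
Insert 764: h=2, bucket 2 empty -> new chain.
Insert 915: h=3, bucket 3 nonempty -> append to chain.
Insert 447: h=3, bucket 3 nonempty -> append to chain.
Insert 825: h=3, bucket 3 nonempty -> append to chain.
Insert 135: h=3, bucket 3 nonempty -> append to chain.
Final buckets:
0: 900 -> 300
1: .
2: 764
3: 705 -> 915 -> 447 -> 825 -> 135
4: .
5: .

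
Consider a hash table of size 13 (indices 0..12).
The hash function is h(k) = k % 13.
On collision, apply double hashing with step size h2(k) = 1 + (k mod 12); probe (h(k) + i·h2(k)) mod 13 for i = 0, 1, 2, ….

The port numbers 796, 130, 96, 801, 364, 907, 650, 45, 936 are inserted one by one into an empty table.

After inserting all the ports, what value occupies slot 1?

936

Insert 796: h=3, slot 3 empty → index 3.
Insert 130: h=0, slot 0 empty → index 0.
Insert 96: h=5, slot 5 empty → index 5.
Insert 801: h=8, slot 8 empty → index 8.
Insert 364: h=0, h2=5, slots 0,5 occupied → index 10.
Insert 907: h=10, h2=8, slots 10,5,0,8,3 occupied → index 11.
Insert 650: h=0, h2=3, slots 0,3 occupied → index 6.
Insert 45: h=6, h2=10, slots 6,3,0,10 occupied → index 7.
Insert 936: h=0, h2=1, slot 0 occupied → index 1.
Table: [130, 936, -, 796, -, 96, 650, 45, 801, -, 364, 907, -]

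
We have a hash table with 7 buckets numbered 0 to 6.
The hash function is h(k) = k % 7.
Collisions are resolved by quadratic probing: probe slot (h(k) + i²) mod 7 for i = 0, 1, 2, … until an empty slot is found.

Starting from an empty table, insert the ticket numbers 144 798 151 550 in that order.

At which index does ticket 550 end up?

144: h=4 => slot 4
798: h=0 => slot 0
151: h=4, probe 4,5 => slot 5
550: h=4, probe 4,5,1 => slot 1
Table: [798, 550, _, _, 144, 151, _]

1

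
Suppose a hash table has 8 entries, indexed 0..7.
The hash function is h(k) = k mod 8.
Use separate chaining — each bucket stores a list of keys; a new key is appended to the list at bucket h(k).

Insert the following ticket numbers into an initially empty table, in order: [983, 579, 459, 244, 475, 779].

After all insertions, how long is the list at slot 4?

Insert 983: h=7, bucket 7 empty -> new chain.
Insert 579: h=3, bucket 3 empty -> new chain.
Insert 459: h=3, bucket 3 nonempty -> append to chain.
Insert 244: h=4, bucket 4 empty -> new chain.
Insert 475: h=3, bucket 3 nonempty -> append to chain.
Insert 779: h=3, bucket 3 nonempty -> append to chain.
Final buckets:
0: .
1: .
2: .
3: 579 -> 459 -> 475 -> 779
4: 244
5: .
6: .
7: 983

1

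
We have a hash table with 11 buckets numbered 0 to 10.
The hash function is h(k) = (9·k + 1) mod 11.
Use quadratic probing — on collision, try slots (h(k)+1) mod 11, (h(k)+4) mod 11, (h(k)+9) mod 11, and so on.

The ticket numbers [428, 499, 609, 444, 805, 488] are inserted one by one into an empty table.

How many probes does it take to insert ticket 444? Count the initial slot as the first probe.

428: h=3 -> slot 3
499: h=4 -> slot 4
609: h=4, probe 4,5 -> slot 5
444: h=4, probe 4,5,8 -> slot 8
805: h=8, probe 8,9 -> slot 9
488: h=4, probe 4,5,8,2 -> slot 2
Table: [—, —, 488, 428, 499, 609, —, —, 444, 805, —]

3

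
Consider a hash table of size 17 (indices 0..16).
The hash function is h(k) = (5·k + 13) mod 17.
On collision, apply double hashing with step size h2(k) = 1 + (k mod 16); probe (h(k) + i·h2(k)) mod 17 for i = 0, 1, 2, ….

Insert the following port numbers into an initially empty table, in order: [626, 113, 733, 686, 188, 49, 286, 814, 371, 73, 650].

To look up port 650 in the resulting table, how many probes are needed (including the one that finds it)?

2

626 hashes to 15; slot 15 is free -> place at 15.
113 hashes to 0; slot 0 is free -> place at 0.
733 hashes to 6; slot 6 is free -> place at 6.
686 hashes to 9; slot 9 is free -> place at 9.
188 hashes to 1; slot 1 is free -> place at 1.
49 hashes to 3; slot 3 is free -> place at 3.
286 hashes to 15, h2=15; 15 taken -> place at 13.
814 hashes to 3, h2=15; 3,1 taken -> place at 16.
371 hashes to 15, h2=4; 15 taken -> place at 2.
73 hashes to 4; slot 4 is free -> place at 4.
650 hashes to 16, h2=11; 16 taken -> place at 10.
Table: [113, 188, 371, 49, 73, -, 733, -, -, 686, 650, -, -, 286, -, 626, 814]
Lookup 650: h=16, h2=11, probe 16,10 → found at 10.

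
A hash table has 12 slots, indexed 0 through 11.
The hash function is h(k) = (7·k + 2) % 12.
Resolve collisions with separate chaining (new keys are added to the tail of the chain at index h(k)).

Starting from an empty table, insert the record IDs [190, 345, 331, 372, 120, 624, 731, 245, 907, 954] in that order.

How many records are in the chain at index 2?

3

190 → bucket 0
345 → bucket 5
331 → bucket 3
372 → bucket 2
120 → bucket 2 (collision)
624 → bucket 2 (collision)
731 → bucket 7
245 → bucket 1
907 → bucket 3 (collision)
954 → bucket 8
Final buckets:
0: 190
1: 245
2: 372 -> 120 -> 624
3: 331 -> 907
4: -
5: 345
6: -
7: 731
8: 954
9: -
10: -
11: -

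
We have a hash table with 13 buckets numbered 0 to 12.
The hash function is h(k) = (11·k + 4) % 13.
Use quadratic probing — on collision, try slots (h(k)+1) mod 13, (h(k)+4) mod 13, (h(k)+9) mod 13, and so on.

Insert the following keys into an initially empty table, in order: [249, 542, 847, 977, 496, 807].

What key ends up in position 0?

249

249: h=0 => slot 0
542: h=12 => slot 12
847: h=0, probe 0,1 => slot 1
977: h=0, probe 0,1,4 => slot 4
496: h=0, probe 0,1,4,9 => slot 9
807: h=2 => slot 2
Table: [249, 847, 807, _, 977, _, _, _, _, 496, _, _, 542]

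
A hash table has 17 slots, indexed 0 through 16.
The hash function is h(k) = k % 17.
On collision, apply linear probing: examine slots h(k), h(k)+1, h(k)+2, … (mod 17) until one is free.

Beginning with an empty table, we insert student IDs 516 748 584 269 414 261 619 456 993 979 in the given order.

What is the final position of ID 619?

516: h=6 → slot 6
748: h=0 → slot 0
584: h=6, probe 6,7 → slot 7
269: h=14 → slot 14
414: h=6, probe 6,7,8 → slot 8
261: h=6, probe 6,7,8,9 → slot 9
619: h=7, probe 7,8,9,10 → slot 10
456: h=14, probe 14,15 → slot 15
993: h=7, probe 7,8,9,10,11 → slot 11
979: h=10, probe 10,11,12 → slot 12
Table: [748, -, -, -, -, -, 516, 584, 414, 261, 619, 993, 979, -, 269, 456, -]

10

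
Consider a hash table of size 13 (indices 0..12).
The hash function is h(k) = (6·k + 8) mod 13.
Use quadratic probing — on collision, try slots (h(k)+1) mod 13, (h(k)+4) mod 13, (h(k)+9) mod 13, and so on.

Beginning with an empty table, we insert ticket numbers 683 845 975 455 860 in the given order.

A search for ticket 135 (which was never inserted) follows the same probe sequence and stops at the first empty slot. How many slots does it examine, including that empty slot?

683 hashes to 11; slot 11 is free -> place at 11.
845 hashes to 8; slot 8 is free -> place at 8.
975 hashes to 8; 8 taken -> place at 9.
455 hashes to 8; 8,9 taken -> place at 12.
860 hashes to 7; slot 7 is free -> place at 7.
Table: [—, —, —, —, —, —, —, 860, 845, 975, —, 683, 455]
Lookup 135: h=12, probe 12,0 → slot 0 empty, not found.

2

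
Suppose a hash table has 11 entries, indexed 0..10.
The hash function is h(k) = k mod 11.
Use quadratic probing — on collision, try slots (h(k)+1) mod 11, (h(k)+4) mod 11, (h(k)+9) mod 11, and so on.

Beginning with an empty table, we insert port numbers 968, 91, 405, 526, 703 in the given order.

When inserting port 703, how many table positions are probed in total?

968: h=0 => slot 0
91: h=3 => slot 3
405: h=9 => slot 9
526: h=9, probe 9,10 => slot 10
703: h=10, probe 10,0,3,8 => slot 8
Table: [968, ∅, ∅, 91, ∅, ∅, ∅, ∅, 703, 405, 526]

4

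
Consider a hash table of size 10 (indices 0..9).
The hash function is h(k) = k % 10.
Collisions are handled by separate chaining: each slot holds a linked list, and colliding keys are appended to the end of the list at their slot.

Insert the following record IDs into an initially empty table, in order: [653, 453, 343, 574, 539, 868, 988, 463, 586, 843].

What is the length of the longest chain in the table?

Insert 653: h=3, bucket 3 empty → new chain.
Insert 453: h=3, bucket 3 nonempty → append to chain.
Insert 343: h=3, bucket 3 nonempty → append to chain.
Insert 574: h=4, bucket 4 empty → new chain.
Insert 539: h=9, bucket 9 empty → new chain.
Insert 868: h=8, bucket 8 empty → new chain.
Insert 988: h=8, bucket 8 nonempty → append to chain.
Insert 463: h=3, bucket 3 nonempty → append to chain.
Insert 586: h=6, bucket 6 empty → new chain.
Insert 843: h=3, bucket 3 nonempty → append to chain.
Final buckets:
0: .
1: .
2: .
3: 653 -> 453 -> 343 -> 463 -> 843
4: 574
5: .
6: 586
7: .
8: 868 -> 988
9: 539

5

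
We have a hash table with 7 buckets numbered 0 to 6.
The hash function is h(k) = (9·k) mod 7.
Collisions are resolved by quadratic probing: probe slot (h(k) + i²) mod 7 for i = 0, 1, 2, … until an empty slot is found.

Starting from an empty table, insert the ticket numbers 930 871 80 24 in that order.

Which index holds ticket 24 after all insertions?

Insert 930: h=5, slot 5 empty → index 5.
Insert 871: h=6, slot 6 empty → index 6.
Insert 80: h=6, slot 6 occupied → index 0.
Insert 24: h=6, slots 6,0 occupied → index 3.
Table: [80, ∅, ∅, 24, ∅, 930, 871]

3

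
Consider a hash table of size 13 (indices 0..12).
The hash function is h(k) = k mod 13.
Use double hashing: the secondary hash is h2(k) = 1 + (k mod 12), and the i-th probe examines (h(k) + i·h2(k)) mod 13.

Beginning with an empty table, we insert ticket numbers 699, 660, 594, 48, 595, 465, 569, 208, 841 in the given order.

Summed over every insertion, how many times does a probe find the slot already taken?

10

Insert 699: h=10, slot 10 empty → index 10.
Insert 660: h=10, h2=1, slot 10 occupied → index 11.
Insert 594: h=9, slot 9 empty → index 9.
Insert 48: h=9, h2=1, slots 9,10,11 occupied → index 12.
Insert 595: h=10, h2=8, slot 10 occupied → index 5.
Insert 465: h=10, h2=10, slot 10 occupied → index 7.
Insert 569: h=10, h2=6, slot 10 occupied → index 3.
Insert 208: h=0, slot 0 empty → index 0.
Insert 841: h=9, h2=2, slots 9,11,0 occupied → index 2.
Table: [208, _, 841, 569, _, 595, _, 465, _, 594, 699, 660, 48]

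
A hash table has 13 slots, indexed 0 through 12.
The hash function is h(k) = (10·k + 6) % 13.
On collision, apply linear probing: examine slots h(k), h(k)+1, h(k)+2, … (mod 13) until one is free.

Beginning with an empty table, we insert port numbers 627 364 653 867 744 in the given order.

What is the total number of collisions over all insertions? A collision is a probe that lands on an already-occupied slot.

3

627 hashes to 10; slot 10 is free -> place at 10.
364 hashes to 6; slot 6 is free -> place at 6.
653 hashes to 10; 10 taken -> place at 11.
867 hashes to 5; slot 5 is free -> place at 5.
744 hashes to 10; 10,11 taken -> place at 12.
Table: [∅, ∅, ∅, ∅, ∅, 867, 364, ∅, ∅, ∅, 627, 653, 744]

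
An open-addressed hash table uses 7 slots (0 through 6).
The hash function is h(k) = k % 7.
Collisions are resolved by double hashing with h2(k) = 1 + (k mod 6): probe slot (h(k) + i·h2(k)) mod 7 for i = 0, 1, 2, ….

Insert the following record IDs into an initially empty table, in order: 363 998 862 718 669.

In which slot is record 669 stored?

363 hashes to 6; slot 6 is free → place at 6.
998 hashes to 4; slot 4 is free → place at 4.
862 hashes to 1; slot 1 is free → place at 1.
718 hashes to 4, h2=5; 4 taken → place at 2.
669 hashes to 4, h2=4; 4,1 taken → place at 5.
Table: [-, 862, 718, -, 998, 669, 363]

5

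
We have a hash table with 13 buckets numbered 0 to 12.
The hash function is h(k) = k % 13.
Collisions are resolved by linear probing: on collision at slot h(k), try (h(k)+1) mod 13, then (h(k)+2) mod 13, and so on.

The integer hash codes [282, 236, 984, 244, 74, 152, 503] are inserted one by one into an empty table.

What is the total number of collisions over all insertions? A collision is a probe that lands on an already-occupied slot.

14

Insert 282: h=9, slot 9 empty → index 9.
Insert 236: h=2, slot 2 empty → index 2.
Insert 984: h=9, slot 9 occupied → index 10.
Insert 244: h=10, slot 10 occupied → index 11.
Insert 74: h=9, slots 9,10,11 occupied → index 12.
Insert 152: h=9, slots 9,10,11,12 occupied → index 0.
Insert 503: h=9, slots 9,10,11,12,0 occupied → index 1.
Table: [152, 503, 236, -, -, -, -, -, -, 282, 984, 244, 74]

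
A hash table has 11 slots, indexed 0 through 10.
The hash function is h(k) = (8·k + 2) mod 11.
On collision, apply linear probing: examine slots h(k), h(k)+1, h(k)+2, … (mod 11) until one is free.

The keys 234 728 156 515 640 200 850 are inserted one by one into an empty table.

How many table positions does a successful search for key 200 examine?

Insert 234: h=4, slot 4 empty → index 4.
Insert 728: h=7, slot 7 empty → index 7.
Insert 156: h=7, slot 7 occupied → index 8.
Insert 515: h=8, slot 8 occupied → index 9.
Insert 640: h=7, slots 7,8,9 occupied → index 10.
Insert 200: h=7, slots 7,8,9,10 occupied → index 0.
Insert 850: h=4, slot 4 occupied → index 5.
Table: [200, -, -, -, 234, 850, -, 728, 156, 515, 640]
Lookup 200: h=7, probe 7,8,9,10,0 → found at 0.

5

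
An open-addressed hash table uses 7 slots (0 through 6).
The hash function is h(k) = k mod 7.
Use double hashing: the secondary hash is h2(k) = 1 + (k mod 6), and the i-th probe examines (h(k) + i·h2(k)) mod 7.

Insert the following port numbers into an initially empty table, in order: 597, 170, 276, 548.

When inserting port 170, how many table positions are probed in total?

2

597 hashes to 2; slot 2 is free → place at 2.
170 hashes to 2, h2=3; 2 taken → place at 5.
276 hashes to 3; slot 3 is free → place at 3.
548 hashes to 2, h2=3; 2,5 taken → place at 1.
Table: [-, 548, 597, 276, -, 170, -]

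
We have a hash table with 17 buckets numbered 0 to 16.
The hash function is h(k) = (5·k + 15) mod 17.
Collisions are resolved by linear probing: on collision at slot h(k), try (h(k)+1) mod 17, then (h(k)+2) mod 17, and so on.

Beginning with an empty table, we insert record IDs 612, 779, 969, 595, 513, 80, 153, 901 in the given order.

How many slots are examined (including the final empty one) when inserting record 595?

612: h=15 → slot 15
779: h=0 → slot 0
969: h=15, probe 15,16 → slot 16
595: h=15, probe 15,16,0,1 → slot 1
513: h=13 → slot 13
80: h=7 → slot 7
153: h=15, probe 15,16,0,1,2 → slot 2
901: h=15, probe 15,16,0,1,2,3 → slot 3
Table: [779, 595, 153, 901, —, —, —, 80, —, —, —, —, —, 513, —, 612, 969]

4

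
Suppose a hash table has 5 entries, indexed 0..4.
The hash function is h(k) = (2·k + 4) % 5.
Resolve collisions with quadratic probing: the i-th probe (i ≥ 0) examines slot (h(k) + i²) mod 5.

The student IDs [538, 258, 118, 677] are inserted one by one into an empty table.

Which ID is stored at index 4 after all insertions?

118

538: h=0 → slot 0
258: h=0, probe 0,1 → slot 1
118: h=0, probe 0,1,4 → slot 4
677: h=3 → slot 3
Table: [538, 258, -, 677, 118]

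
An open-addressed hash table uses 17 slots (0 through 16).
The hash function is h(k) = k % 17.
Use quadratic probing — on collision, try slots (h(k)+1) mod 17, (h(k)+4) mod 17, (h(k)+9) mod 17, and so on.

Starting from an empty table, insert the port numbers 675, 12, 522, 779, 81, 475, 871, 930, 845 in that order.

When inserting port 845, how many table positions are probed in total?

8

675: h=12 → slot 12
12: h=12, probe 12,13 → slot 13
522: h=12, probe 12,13,16 → slot 16
779: h=14 → slot 14
81: h=13, probe 13,14,0 → slot 0
475: h=16, probe 16,0,3 → slot 3
871: h=4 → slot 4
930: h=12, probe 12,13,16,4,11 → slot 11
845: h=12, probe 12,13,16,4,11,3,14,10 → slot 10
Table: [81, —, —, 475, 871, —, —, —, —, —, 845, 930, 675, 12, 779, —, 522]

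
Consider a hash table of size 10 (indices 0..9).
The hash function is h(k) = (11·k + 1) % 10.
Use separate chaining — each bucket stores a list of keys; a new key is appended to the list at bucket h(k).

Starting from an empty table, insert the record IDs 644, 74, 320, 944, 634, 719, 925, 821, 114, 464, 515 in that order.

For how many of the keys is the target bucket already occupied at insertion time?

Insert 644: h=5, bucket 5 empty → new chain.
Insert 74: h=5, bucket 5 nonempty → append to chain.
Insert 320: h=1, bucket 1 empty → new chain.
Insert 944: h=5, bucket 5 nonempty → append to chain.
Insert 634: h=5, bucket 5 nonempty → append to chain.
Insert 719: h=0, bucket 0 empty → new chain.
Insert 925: h=6, bucket 6 empty → new chain.
Insert 821: h=2, bucket 2 empty → new chain.
Insert 114: h=5, bucket 5 nonempty → append to chain.
Insert 464: h=5, bucket 5 nonempty → append to chain.
Insert 515: h=6, bucket 6 nonempty → append to chain.
Final buckets:
0: 719
1: 320
2: 821
3: .
4: .
5: 644 -> 74 -> 944 -> 634 -> 114 -> 464
6: 925 -> 515
7: .
8: .
9: .

6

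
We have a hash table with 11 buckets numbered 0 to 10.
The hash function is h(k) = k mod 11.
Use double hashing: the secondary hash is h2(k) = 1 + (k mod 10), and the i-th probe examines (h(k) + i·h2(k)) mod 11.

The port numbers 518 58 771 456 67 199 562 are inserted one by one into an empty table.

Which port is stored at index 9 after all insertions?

67

518 hashes to 1; slot 1 is free -> place at 1.
58 hashes to 3; slot 3 is free -> place at 3.
771 hashes to 1, h2=2; 1,3 taken -> place at 5.
456 hashes to 5, h2=7; 5,1 taken -> place at 8.
67 hashes to 1, h2=8; 1 taken -> place at 9.
199 hashes to 1, h2=10; 1 taken -> place at 0.
562 hashes to 1, h2=3; 1 taken -> place at 4.
Table: [199, 518, -, 58, 562, 771, -, -, 456, 67, -]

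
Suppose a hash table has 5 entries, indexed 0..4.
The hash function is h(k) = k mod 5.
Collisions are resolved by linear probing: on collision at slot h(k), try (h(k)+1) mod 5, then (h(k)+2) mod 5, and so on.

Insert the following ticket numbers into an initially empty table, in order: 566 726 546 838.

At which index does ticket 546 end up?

3

566: h=1 -> slot 1
726: h=1, probe 1,2 -> slot 2
546: h=1, probe 1,2,3 -> slot 3
838: h=3, probe 3,4 -> slot 4
Table: [-, 566, 726, 546, 838]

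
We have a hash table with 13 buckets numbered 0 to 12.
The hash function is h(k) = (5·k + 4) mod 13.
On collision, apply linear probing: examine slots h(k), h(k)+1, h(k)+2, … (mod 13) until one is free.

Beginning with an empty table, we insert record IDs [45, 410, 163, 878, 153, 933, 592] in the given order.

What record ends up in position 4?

933

45 hashes to 8; slot 8 is free => place at 8.
410 hashes to 0; slot 0 is free => place at 0.
163 hashes to 0; 0 taken => place at 1.
878 hashes to 0; 0,1 taken => place at 2.
153 hashes to 2; 2 taken => place at 3.
933 hashes to 2; 2,3 taken => place at 4.
592 hashes to 0; 0,1,2,3,4 taken => place at 5.
Table: [410, 163, 878, 153, 933, 592, ∅, ∅, 45, ∅, ∅, ∅, ∅]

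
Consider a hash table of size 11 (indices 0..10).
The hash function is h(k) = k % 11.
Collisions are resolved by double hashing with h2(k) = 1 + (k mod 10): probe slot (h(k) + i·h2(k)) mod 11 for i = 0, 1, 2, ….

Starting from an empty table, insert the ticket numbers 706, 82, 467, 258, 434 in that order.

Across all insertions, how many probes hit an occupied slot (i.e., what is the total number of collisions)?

706 hashes to 2; slot 2 is free => place at 2.
82 hashes to 5; slot 5 is free => place at 5.
467 hashes to 5, h2=8; 5,2 taken => place at 10.
258 hashes to 5, h2=9; 5 taken => place at 3.
434 hashes to 5, h2=5; 5,10 taken => place at 4.
Table: [∅, ∅, 706, 258, 434, 82, ∅, ∅, ∅, ∅, 467]

5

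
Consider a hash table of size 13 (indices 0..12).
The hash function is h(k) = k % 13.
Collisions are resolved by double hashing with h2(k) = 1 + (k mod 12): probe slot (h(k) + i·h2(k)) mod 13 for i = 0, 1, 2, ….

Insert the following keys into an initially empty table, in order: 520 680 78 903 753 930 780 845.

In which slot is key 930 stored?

Insert 520: h=0, slot 0 empty => index 0.
Insert 680: h=4, slot 4 empty => index 4.
Insert 78: h=0, h2=7, slot 0 occupied => index 7.
Insert 903: h=6, slot 6 empty => index 6.
Insert 753: h=12, slot 12 empty => index 12.
Insert 930: h=7, h2=7, slot 7 occupied => index 1.
Insert 780: h=0, h2=1, slots 0,1 occupied => index 2.
Insert 845: h=0, h2=6, slots 0,6,12 occupied => index 5.
Table: [520, 930, 780, _, 680, 845, 903, 78, _, _, _, _, 753]

1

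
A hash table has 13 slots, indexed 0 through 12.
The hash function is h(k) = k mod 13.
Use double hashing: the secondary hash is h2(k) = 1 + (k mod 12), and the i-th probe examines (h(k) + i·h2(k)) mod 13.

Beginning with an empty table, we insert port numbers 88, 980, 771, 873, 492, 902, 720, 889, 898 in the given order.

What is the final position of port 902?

8

88 hashes to 10; slot 10 is free => place at 10.
980 hashes to 5; slot 5 is free => place at 5.
771 hashes to 4; slot 4 is free => place at 4.
873 hashes to 2; slot 2 is free => place at 2.
492 hashes to 11; slot 11 is free => place at 11.
902 hashes to 5, h2=3; 5 taken => place at 8.
720 hashes to 5, h2=1; 5 taken => place at 6.
889 hashes to 5, h2=2; 5 taken => place at 7.
898 hashes to 1; slot 1 is free => place at 1.
Table: [-, 898, 873, -, 771, 980, 720, 889, 902, -, 88, 492, -]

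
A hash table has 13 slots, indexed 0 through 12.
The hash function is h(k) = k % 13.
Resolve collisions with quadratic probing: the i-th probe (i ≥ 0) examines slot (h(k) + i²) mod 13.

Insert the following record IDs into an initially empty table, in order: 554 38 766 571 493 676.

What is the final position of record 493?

Insert 554: h=8, slot 8 empty → index 8.
Insert 38: h=12, slot 12 empty → index 12.
Insert 766: h=12, slot 12 occupied → index 0.
Insert 571: h=12, slots 12,0 occupied → index 3.
Insert 493: h=12, slots 12,0,3,8 occupied → index 2.
Insert 676: h=0, slot 0 occupied → index 1.
Table: [766, 676, 493, 571, ∅, ∅, ∅, ∅, 554, ∅, ∅, ∅, 38]

2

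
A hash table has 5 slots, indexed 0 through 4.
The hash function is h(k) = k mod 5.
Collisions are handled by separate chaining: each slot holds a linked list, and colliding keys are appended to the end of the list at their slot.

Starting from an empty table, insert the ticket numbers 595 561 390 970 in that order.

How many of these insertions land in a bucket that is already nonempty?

Insert 595: h=0, bucket 0 empty → new chain.
Insert 561: h=1, bucket 1 empty → new chain.
Insert 390: h=0, bucket 0 nonempty → append to chain.
Insert 970: h=0, bucket 0 nonempty → append to chain.
Final buckets:
0: 595 -> 390 -> 970
1: 561
2: _
3: _
4: _

2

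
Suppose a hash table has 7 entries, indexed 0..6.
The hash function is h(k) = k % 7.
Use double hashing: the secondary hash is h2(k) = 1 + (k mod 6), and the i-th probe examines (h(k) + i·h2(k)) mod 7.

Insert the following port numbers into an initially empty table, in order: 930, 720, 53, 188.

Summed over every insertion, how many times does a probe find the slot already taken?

2

930: h=6 → slot 6
720: h=6, h2=1, probe 6,0 → slot 0
53: h=4 → slot 4
188: h=6, h2=3, probe 6,2 → slot 2
Table: [720, _, 188, _, 53, _, 930]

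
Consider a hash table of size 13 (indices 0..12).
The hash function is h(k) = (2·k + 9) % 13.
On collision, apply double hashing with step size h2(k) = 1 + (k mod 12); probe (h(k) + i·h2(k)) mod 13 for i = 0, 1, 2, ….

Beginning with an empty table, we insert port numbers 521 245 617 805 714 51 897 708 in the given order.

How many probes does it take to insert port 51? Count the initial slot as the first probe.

Insert 521: h=11, slot 11 empty → index 11.
Insert 245: h=5, slot 5 empty → index 5.
Insert 617: h=8, slot 8 empty → index 8.
Insert 805: h=7, slot 7 empty → index 7.
Insert 714: h=7, h2=7, slot 7 occupied → index 1.
Insert 51: h=7, h2=4, slots 7,11 occupied → index 2.
Insert 897: h=9, slot 9 empty → index 9.
Insert 708: h=8, h2=1, slots 8,9 occupied → index 10.
Table: [-, 714, 51, -, -, 245, -, 805, 617, 897, 708, 521, -]

3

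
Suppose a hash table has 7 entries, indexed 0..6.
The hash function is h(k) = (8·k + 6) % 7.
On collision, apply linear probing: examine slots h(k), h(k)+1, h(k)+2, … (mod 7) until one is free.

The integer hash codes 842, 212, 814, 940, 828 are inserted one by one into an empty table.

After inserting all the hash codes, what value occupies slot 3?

Insert 842: h=1, slot 1 empty => index 1.
Insert 212: h=1, slot 1 occupied => index 2.
Insert 814: h=1, slots 1,2 occupied => index 3.
Insert 940: h=1, slots 1,2,3 occupied => index 4.
Insert 828: h=1, slots 1,2,3,4 occupied => index 5.
Table: [—, 842, 212, 814, 940, 828, —]

814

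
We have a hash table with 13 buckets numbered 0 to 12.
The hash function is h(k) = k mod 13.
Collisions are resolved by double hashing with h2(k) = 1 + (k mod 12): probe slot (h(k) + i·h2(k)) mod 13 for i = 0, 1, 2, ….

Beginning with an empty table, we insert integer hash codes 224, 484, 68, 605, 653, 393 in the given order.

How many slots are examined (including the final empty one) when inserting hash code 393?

224 hashes to 3; slot 3 is free → place at 3.
484 hashes to 3, h2=5; 3 taken → place at 8.
68 hashes to 3, h2=9; 3 taken → place at 12.
605 hashes to 7; slot 7 is free → place at 7.
653 hashes to 3, h2=6; 3 taken → place at 9.
393 hashes to 3, h2=10; 3 taken → place at 0.
Table: [393, -, -, 224, -, -, -, 605, 484, 653, -, -, 68]

2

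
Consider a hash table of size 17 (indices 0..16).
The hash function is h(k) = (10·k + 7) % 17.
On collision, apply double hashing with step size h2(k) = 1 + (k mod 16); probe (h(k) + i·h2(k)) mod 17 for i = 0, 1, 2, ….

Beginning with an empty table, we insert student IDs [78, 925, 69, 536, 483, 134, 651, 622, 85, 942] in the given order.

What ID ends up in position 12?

78: h=5 -> slot 5
925: h=9 -> slot 9
69: h=0 -> slot 0
536: h=12 -> slot 12
483: h=9, h2=4, probe 9,13 -> slot 13
134: h=4 -> slot 4
651: h=6 -> slot 6
622: h=5, h2=15, probe 5,3 -> slot 3
85: h=7 -> slot 7
942: h=9, h2=15, probe 9,7,5,3,1 -> slot 1
Table: [69, 942, _, 622, 134, 78, 651, 85, _, 925, _, _, 536, 483, _, _, _]

536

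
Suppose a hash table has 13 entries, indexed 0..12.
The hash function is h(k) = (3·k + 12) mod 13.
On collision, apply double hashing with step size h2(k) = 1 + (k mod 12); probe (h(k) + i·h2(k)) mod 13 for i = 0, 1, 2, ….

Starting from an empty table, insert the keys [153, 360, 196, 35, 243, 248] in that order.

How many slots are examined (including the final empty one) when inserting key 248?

2

Insert 153: h=3, slot 3 empty → index 3.
Insert 360: h=0, slot 0 empty → index 0.
Insert 196: h=2, slot 2 empty → index 2.
Insert 35: h=0, h2=12, slot 0 occupied → index 12.
Insert 243: h=0, h2=4, slot 0 occupied → index 4.
Insert 248: h=2, h2=9, slot 2 occupied → index 11.
Table: [360, —, 196, 153, 243, —, —, —, —, —, —, 248, 35]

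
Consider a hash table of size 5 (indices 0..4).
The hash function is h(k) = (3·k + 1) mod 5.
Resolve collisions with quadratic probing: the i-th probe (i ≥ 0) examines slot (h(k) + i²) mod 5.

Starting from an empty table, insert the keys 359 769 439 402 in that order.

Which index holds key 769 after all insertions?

4

359: h=3 → slot 3
769: h=3, probe 3,4 → slot 4
439: h=3, probe 3,4,2 → slot 2
402: h=2, probe 2,3,1 → slot 1
Table: [., 402, 439, 359, 769]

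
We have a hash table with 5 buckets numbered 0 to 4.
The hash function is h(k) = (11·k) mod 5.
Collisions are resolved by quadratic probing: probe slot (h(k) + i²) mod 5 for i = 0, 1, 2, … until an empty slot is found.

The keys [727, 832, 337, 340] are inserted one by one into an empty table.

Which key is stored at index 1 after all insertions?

337

Insert 727: h=2, slot 2 empty -> index 2.
Insert 832: h=2, slot 2 occupied -> index 3.
Insert 337: h=2, slots 2,3 occupied -> index 1.
Insert 340: h=0, slot 0 empty -> index 0.
Table: [340, 337, 727, 832, _]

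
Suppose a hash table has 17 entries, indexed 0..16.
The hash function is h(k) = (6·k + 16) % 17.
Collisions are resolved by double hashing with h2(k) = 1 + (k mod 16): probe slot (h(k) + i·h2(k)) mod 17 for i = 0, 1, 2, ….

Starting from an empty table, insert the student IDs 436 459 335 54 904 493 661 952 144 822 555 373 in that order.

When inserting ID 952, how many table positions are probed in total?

2

436 hashes to 14; slot 14 is free => place at 14.
459 hashes to 16; slot 16 is free => place at 16.
335 hashes to 3; slot 3 is free => place at 3.
54 hashes to 0; slot 0 is free => place at 0.
904 hashes to 0, h2=9; 0 taken => place at 9.
493 hashes to 16, h2=14; 16 taken => place at 13.
661 hashes to 4; slot 4 is free => place at 4.
952 hashes to 16, h2=9; 16 taken => place at 8.
144 hashes to 13, h2=1; 13,14 taken => place at 15.
822 hashes to 1; slot 1 is free => place at 1.
555 hashes to 14, h2=12; 14,9,4,16 taken => place at 11.
373 hashes to 10; slot 10 is free => place at 10.
Table: [54, 822, —, 335, 661, —, —, —, 952, 904, 373, 555, —, 493, 436, 144, 459]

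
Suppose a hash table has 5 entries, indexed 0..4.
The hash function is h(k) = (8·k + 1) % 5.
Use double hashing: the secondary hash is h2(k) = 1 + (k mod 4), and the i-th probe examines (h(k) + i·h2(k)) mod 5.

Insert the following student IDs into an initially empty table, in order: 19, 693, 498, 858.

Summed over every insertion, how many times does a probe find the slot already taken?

5

19 hashes to 3; slot 3 is free => place at 3.
693 hashes to 0; slot 0 is free => place at 0.
498 hashes to 0, h2=3; 0,3 taken => place at 1.
858 hashes to 0, h2=3; 0,3,1 taken => place at 4.
Table: [693, 498, —, 19, 858]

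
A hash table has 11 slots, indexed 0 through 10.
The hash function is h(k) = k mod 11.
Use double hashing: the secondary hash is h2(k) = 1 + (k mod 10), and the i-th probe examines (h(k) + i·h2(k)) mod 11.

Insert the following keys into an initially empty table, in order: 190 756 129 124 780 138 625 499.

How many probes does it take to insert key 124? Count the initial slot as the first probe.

3

190: h=3 -> slot 3
756: h=8 -> slot 8
129: h=8, h2=10, probe 8,7 -> slot 7
124: h=3, h2=5, probe 3,8,2 -> slot 2
780: h=10 -> slot 10
138: h=6 -> slot 6
625: h=9 -> slot 9
499: h=4 -> slot 4
Table: [., ., 124, 190, 499, ., 138, 129, 756, 625, 780]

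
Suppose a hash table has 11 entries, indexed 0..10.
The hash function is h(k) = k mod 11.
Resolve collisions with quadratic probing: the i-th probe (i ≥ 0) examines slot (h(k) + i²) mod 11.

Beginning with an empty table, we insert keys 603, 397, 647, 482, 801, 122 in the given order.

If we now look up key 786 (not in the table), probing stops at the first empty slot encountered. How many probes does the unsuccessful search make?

603 hashes to 9; slot 9 is free -> place at 9.
397 hashes to 1; slot 1 is free -> place at 1.
647 hashes to 9; 9 taken -> place at 10.
482 hashes to 9; 9,10 taken -> place at 2.
801 hashes to 9; 9,10,2 taken -> place at 7.
122 hashes to 1; 1,2 taken -> place at 5.
Table: [_, 397, 482, _, _, 122, _, 801, _, 603, 647]
Lookup 786: h=5, probe 5,6 → slot 6 empty, not found.

2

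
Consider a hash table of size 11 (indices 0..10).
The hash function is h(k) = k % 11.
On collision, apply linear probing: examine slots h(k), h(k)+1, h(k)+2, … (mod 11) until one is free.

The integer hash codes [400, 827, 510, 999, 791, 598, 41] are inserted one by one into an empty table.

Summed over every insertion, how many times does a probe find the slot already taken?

3

400: h=4 → slot 4
827: h=2 → slot 2
510: h=4, probe 4,5 → slot 5
999: h=9 → slot 9
791: h=10 → slot 10
598: h=4, probe 4,5,6 → slot 6
41: h=8 → slot 8
Table: [_, _, 827, _, 400, 510, 598, _, 41, 999, 791]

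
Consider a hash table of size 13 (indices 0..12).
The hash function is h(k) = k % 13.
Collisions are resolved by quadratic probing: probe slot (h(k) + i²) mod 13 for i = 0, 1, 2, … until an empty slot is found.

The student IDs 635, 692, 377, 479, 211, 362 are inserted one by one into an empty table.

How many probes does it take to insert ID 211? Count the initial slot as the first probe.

635 hashes to 11; slot 11 is free → place at 11.
692 hashes to 3; slot 3 is free → place at 3.
377 hashes to 0; slot 0 is free → place at 0.
479 hashes to 11; 11 taken → place at 12.
211 hashes to 3; 3 taken → place at 4.
362 hashes to 11; 11,12 taken → place at 2.
Table: [377, _, 362, 692, 211, _, _, _, _, _, _, 635, 479]

2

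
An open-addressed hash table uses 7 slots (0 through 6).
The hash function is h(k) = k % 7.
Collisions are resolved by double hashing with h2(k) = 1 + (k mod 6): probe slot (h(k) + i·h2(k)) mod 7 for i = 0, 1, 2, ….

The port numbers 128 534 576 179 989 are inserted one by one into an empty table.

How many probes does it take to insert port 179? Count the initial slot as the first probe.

Insert 128: h=2, slot 2 empty → index 2.
Insert 534: h=2, h2=1, slot 2 occupied → index 3.
Insert 576: h=2, h2=1, slots 2,3 occupied → index 4.
Insert 179: h=4, h2=6, slots 4,3,2 occupied → index 1.
Insert 989: h=2, h2=6, slots 2,1 occupied → index 0.
Table: [989, 179, 128, 534, 576, —, —]

4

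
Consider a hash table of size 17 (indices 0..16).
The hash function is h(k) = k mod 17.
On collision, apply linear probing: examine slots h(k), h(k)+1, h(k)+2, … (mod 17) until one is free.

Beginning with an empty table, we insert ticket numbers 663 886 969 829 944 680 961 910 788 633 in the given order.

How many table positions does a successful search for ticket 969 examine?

2

Insert 663: h=0, slot 0 empty → index 0.
Insert 886: h=2, slot 2 empty → index 2.
Insert 969: h=0, slot 0 occupied → index 1.
Insert 829: h=13, slot 13 empty → index 13.
Insert 944: h=9, slot 9 empty → index 9.
Insert 680: h=0, slots 0,1,2 occupied → index 3.
Insert 961: h=9, slot 9 occupied → index 10.
Insert 910: h=9, slots 9,10 occupied → index 11.
Insert 788: h=6, slot 6 empty → index 6.
Insert 633: h=4, slot 4 empty → index 4.
Table: [663, 969, 886, 680, 633, —, 788, —, —, 944, 961, 910, —, 829, —, —, —]
Lookup 969: h=0, probe 0,1 → found at 1.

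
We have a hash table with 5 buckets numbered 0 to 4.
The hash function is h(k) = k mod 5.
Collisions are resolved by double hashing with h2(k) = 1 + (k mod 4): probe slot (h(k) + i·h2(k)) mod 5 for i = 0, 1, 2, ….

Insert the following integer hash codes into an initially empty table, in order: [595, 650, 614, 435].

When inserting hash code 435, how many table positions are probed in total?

Insert 595: h=0, slot 0 empty → index 0.
Insert 650: h=0, h2=3, slot 0 occupied → index 3.
Insert 614: h=4, slot 4 empty → index 4.
Insert 435: h=0, h2=4, slots 0,4,3 occupied → index 2.
Table: [595, —, 435, 650, 614]

4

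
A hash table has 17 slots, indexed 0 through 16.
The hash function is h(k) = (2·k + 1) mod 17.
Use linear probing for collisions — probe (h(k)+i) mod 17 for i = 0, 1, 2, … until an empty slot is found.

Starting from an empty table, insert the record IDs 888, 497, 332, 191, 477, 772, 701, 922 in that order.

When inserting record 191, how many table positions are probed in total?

888: h=9 → slot 9
497: h=9, probe 9,10 → slot 10
332: h=2 → slot 2
191: h=9, probe 9,10,11 → slot 11
477: h=3 → slot 3
772: h=15 → slot 15
701: h=9, probe 9,10,11,12 → slot 12
922: h=9, probe 9,10,11,12,13 → slot 13
Table: [∅, ∅, 332, 477, ∅, ∅, ∅, ∅, ∅, 888, 497, 191, 701, 922, ∅, 772, ∅]

3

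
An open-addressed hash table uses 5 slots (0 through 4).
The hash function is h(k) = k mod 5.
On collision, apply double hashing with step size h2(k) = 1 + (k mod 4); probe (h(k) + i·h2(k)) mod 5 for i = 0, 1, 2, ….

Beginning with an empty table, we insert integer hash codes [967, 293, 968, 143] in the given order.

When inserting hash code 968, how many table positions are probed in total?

2

Insert 967: h=2, slot 2 empty → index 2.
Insert 293: h=3, slot 3 empty → index 3.
Insert 968: h=3, h2=1, slot 3 occupied → index 4.
Insert 143: h=3, h2=4, slots 3,2 occupied → index 1.
Table: [-, 143, 967, 293, 968]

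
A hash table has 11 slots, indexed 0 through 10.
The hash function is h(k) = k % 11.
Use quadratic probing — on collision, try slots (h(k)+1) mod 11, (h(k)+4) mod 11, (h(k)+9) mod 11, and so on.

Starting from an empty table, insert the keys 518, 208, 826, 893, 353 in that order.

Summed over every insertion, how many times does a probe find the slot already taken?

518: h=1 -> slot 1
208: h=10 -> slot 10
826: h=1, probe 1,2 -> slot 2
893: h=2, probe 2,3 -> slot 3
353: h=1, probe 1,2,5 -> slot 5
Table: [_, 518, 826, 893, _, 353, _, _, _, _, 208]

4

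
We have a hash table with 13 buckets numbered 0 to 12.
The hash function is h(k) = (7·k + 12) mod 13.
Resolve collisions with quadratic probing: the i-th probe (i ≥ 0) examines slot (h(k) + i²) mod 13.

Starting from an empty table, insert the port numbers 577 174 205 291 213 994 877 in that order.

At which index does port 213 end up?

11

Insert 577: h=8, slot 8 empty => index 8.
Insert 174: h=8, slot 8 occupied => index 9.
Insert 205: h=4, slot 4 empty => index 4.
Insert 291: h=8, slots 8,9 occupied => index 12.
Insert 213: h=8, slots 8,9,12,4 occupied => index 11.
Insert 994: h=2, slot 2 empty => index 2.
Insert 877: h=2, slot 2 occupied => index 3.
Table: [-, -, 994, 877, 205, -, -, -, 577, 174, -, 213, 291]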